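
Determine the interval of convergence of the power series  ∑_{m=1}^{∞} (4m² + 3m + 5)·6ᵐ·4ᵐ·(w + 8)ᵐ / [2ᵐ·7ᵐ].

By the ratio test, |a_{m+1}/a_m| = [(4(m+1)² + 3(m+1) + 5)/(4m² + 3m + 5)] · 6·4/(2·7) → 12/7.
The series converges when 12/7 · |w + 8| < 1, giving R = 7/12.
Endpoint w = -89/12: the m-th term does not approach 0; divergence by the term test.
At w = -103/12: the terms have absolute value of order m², which does not tend to 0, so the series diverges by the divergence test.

(-103/12, -89/12)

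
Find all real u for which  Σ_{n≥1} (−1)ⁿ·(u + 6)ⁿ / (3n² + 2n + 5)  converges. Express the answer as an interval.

[-7, -5]

The ratio of consecutive coefficients is (3n² + 2n + 5)/(3(n+1)² + 2(n+1) + 5) → 1.
Hence R = 1.
When u = -5, absolute convergence follows by limit comparison with Σ 1/n².
Endpoint u = -7: absolute convergence follows by limit comparison with Σ 1/n².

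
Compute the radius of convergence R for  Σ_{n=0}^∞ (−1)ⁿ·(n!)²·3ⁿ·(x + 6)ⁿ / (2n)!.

Ratio test: |a_{n+1}/a_n| = (n+1)²/[(2n+1)·(2n+2)] · 3 → 3/4 as n → ∞.
Convergence for |x + 6| · 3/4 < 1, i.e. |x + 6| < 4/3. So R = 4/3.

R = 4/3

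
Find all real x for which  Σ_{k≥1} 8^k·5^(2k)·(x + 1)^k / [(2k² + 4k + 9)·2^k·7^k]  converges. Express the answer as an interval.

Ratio test: |a_{k+1}/a_k| = [(2k² + 4k + 9)/(2(k+1)² + 4(k+1) + 9)] · 8·25/(2·7) → 100/7 as k → ∞.
Thus R = 1/(100/7) = 7/100.
At x = -93/100: absolute convergence follows by limit comparison with Σ 1/k².
At x = -107/100: the series is dominated by a constant times Σ 1/k², which converges (p = 2 > 1).

[-107/100, -93/100]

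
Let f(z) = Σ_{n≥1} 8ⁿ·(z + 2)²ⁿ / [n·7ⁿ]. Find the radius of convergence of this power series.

R = √14/4

Ratio test: |a_{n+1}/a_n| = [n/(n+1)] · 8/7 → 8/7 as n → ∞.
Since the exponent of (z + 2) increases by 2 each term, convergence requires |z + 2|² < 7/8, hence R = √14/4.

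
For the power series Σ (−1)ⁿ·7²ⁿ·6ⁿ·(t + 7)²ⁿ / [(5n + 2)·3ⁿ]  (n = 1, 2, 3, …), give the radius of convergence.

R = √2/14

Apply the ratio test: |a_{n+1}| / |a_n| = [(5n + 2)/(5(n+1) + 2)] · 49·6/3, which tends to 98 as n → ∞.
Successive powers of (t + 7) differ by 2, so the series converges when |t + 7|² · 98 < 1, i.e. |t + 7| < √(1/98). So R = √2/14.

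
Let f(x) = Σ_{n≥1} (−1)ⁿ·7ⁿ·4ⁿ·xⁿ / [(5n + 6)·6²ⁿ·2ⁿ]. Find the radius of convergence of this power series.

By the ratio test, |a_{n+1}/a_n| = [(5n + 6)/(5(n+1) + 6)] · 7·4/(36·2) → 7/18.
Hence the series converges for |x| < 1/(7/18) = 18/7, so the radius of convergence is 18/7.

R = 18/7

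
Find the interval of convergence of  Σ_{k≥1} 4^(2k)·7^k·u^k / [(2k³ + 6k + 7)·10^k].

By the ratio test, |a_{k+1}/a_k| = [(2k³ + 6k + 7)/(2(k+1)³ + 6(k+1) + 7)] · 16·7/10 → 56/5.
Convergence for |u| · 56/5 < 1, i.e. |u| < 5/56. So R = 5/56.
Check u = 5/56: absolute convergence follows by limit comparison with Σ 1/k³.
When u = -5/56, the series is dominated by a constant times Σ 1/k³, which converges (p = 3 > 1).

[-5/56, 5/56]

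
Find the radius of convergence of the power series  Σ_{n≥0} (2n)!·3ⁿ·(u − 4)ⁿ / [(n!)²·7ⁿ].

R = 7/12

Apply the ratio test: |a_{n+1}| / |a_n| = (2n+1)·(2n+2)/(n+1)² · 3/7, which tends to 12/7 as n → ∞.
Thus R = 1/(12/7) = 7/12.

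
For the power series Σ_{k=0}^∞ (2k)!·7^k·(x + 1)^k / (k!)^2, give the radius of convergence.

R = 1/28

The ratio of consecutive coefficients is (2k+1)·(2k+2)/(k+1)² · 7 → 28.
The series converges when 28 · |x + 1| < 1, giving R = 1/28.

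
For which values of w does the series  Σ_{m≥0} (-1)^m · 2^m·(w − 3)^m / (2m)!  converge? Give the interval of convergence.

Apply the ratio test: |a_{m+1}| / |a_m| = 2 · 1/[(2m+1)·(2m+2)], which tends to 0 as m → ∞.
Since the limit is 0 < 1 for every w, the series converges on all of ℝ and R = ∞.

(−∞, ∞)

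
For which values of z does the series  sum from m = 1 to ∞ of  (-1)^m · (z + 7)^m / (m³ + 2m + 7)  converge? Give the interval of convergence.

[-8, -6]

By the ratio test, |a_{m+1}/a_m| = (m³ + 2m + 7)/((m+1)³ + 2(m+1) + 7) → 1.
So the series converges when |z + 7| < 1 and diverges when |z + 7| > 1; R = 1.
At z = -6: the terms are on the order of 1/m³, so the series converges absolutely by comparison with the p-series (p = 3 > 1).
At z = -8: the series is dominated by a constant times Σ 1/m³, which converges (p = 3 > 1).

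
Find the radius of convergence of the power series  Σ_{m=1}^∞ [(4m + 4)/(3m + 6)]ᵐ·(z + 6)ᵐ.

R = 3/4

Root test: |a_m|^(1/m) = (4m + 4)/(3m + 6) → 4/3.
The series converges when 4/3 · |z + 6| < 1, giving R = 3/4.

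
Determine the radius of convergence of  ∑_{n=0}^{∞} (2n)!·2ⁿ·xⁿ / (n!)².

R = 1/8

The ratio of consecutive coefficients is (2n+1)·(2n+2)/(n+1)² · 2 → 8.
Convergence for |x| · 8 < 1, i.e. |x| < 1/8. So R = 1/8.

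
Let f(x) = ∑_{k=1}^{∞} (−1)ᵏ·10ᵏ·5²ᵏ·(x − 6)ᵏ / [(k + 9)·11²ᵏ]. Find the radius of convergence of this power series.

By the ratio test, |a_{k+1}/a_k| = [(k + 9)/((k+1) + 9)] · 10·25/121 → 250/121.
The series converges when 250/121 · |x − 6| < 1, giving R = 121/250.

R = 121/250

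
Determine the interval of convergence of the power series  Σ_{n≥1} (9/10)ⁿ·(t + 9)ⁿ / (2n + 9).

[-91/9, -71/9)

Apply the ratio test: |a_{n+1}| / |a_n| = [(2n + 9)/(2(n+1) + 9)] · 9/10, which tends to 9/10 as n → ∞.
Convergence for |t + 9| · 9/10 < 1, i.e. |t + 9| < 10/9. So R = 10/9.
When t = -71/9, the terms are asymptotic to a nonzero constant times 1/n, so the series diverges by limit comparison with Σ 1/n.
Check t = -91/9: the terms alternate in sign and decrease monotonically to 0 in absolute value (size ~ c/n), so the alternating series test gives convergence.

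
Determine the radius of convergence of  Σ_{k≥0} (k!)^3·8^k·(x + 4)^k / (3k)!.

R = 27/8

The ratio of consecutive coefficients is (k+1)³/[(3k+1)·(3k+2)·(3k+3)] · 8 → 8/27.
Convergence for |x + 4| · 8/27 < 1, i.e. |x + 4| < 27/8. So R = 27/8.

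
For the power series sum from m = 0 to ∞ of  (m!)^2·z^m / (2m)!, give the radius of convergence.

R = 4

The ratio of consecutive coefficients is (m+1)²/[(2m+1)·(2m+2)] → 1/4.
Thus R = 1/(1/4) = 4.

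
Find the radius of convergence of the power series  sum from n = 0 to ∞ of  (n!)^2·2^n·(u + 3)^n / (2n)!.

R = 2

Apply the ratio test: |a_{n+1}| / |a_n| = (n+1)²/[(2n+1)·(2n+2)] · 2, which tends to 1/2 as n → ∞.
Convergence for |u + 3| · 1/2 < 1, i.e. |u + 3| < 2. So R = 2.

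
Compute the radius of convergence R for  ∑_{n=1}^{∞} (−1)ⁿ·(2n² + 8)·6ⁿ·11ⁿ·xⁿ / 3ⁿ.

R = 1/22

The ratio of consecutive coefficients is [(2(n+1)² + 8)/(2n² + 8)] · 6·11/3 → 22.
Thus R = 1/(22) = 1/22.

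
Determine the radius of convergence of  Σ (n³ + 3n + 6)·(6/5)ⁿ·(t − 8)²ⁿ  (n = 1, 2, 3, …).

Apply the ratio test: |a_{n+1}| / |a_n| = [((n+1)³ + 3(n+1) + 6)/(n³ + 3n + 6)] · 6/5, which tends to 6/5 as n → ∞.
Since the exponent of (t − 8) increases by 2 each term, convergence requires |t − 8|² < 5/6, hence R = √30/6.

R = √30/6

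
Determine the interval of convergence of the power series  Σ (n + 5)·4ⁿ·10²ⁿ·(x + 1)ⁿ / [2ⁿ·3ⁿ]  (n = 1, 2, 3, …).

(-203/200, -197/200)

Apply the ratio test: |a_{n+1}| / |a_n| = [((n+1) + 5)/(n + 5)] · 4·100/(2·3), which tends to 200/3 as n → ∞.
The series converges when 200/3 · |x + 1| < 1, giving R = 3/200.
At x = -197/200: the terms do not tend to 0, so the series diverges.
At x = -203/200: the terms do not tend to 0, so the series diverges.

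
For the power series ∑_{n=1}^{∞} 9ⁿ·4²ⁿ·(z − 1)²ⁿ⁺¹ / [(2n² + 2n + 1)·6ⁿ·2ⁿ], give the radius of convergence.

R = √3/6

Ratio test: |a_{n+1}/a_n| = [(2n² + 2n + 1)/(2(n+1)² + 2(n+1) + 1)] · 9·16/(6·2) → 12 as n → ∞.
Since the exponent of (z − 1) increases by 2 each term, convergence requires |z − 1|² < 1/12, hence R = √3/6.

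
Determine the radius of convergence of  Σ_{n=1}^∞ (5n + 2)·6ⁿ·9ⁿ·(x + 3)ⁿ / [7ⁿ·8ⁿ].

R = 28/27

The ratio of consecutive coefficients is [(5(n+1) + 2)/(5n + 2)] · 6·9/(7·8) → 27/28.
Convergence for |x + 3| · 27/28 < 1, i.e. |x + 3| < 28/27. So R = 28/27.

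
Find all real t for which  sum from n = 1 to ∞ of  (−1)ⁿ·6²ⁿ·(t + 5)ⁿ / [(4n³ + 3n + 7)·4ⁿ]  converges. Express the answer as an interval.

[-46/9, -44/9]

By the ratio test, |a_{n+1}/a_n| = [(4n³ + 3n + 7)/(4(n+1)³ + 3(n+1) + 7)] · 36/4 → 9.
Thus R = 1/(9) = 1/9.
When t = -44/9, the series is dominated by a constant times Σ 1/n³, which converges (p = 3 > 1).
Check t = -46/9: absolute convergence follows by limit comparison with Σ 1/n³.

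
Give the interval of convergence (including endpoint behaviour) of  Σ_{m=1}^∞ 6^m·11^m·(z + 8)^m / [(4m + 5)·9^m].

[-179/22, -173/22)

Ratio test: |a_{m+1}/a_m| = [(4m + 5)/(4(m+1) + 5)] · 6·11/9 → 22/3 as m → ∞.
Thus R = 1/(22/3) = 3/22.
At z = -173/22: comparison with the harmonic series Σ 1/m shows the series diverges.
When z = -179/22, an alternating series whose terms decrease to 0 in absolute value, so it converges by the Leibniz criterion.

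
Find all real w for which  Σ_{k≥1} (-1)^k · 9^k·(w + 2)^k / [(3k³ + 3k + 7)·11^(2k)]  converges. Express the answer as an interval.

The ratio of consecutive coefficients is [(3k³ + 3k + 7)/(3(k+1)³ + 3(k+1) + 7)] · 9/121 → 9/121.
The series converges when 9/121 · |w + 2| < 1, giving R = 121/9.
Endpoint w = 103/9: absolute convergence follows by limit comparison with Σ 1/k³.
At w = -139/9: absolute convergence follows by limit comparison with Σ 1/k³.

[-139/9, 103/9]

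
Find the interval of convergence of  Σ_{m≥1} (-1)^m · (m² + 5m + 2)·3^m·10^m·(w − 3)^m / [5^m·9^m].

(3/2, 9/2)

Ratio test: |a_{m+1}/a_m| = [((m+1)² + 5(m+1) + 2)/(m² + 5m + 2)] · 3·10/(5·9) → 2/3 as m → ∞.
Thus R = 1/(2/3) = 3/2.
At w = 9/2: the m-th term does not approach 0; divergence by the term test.
Endpoint w = 3/2: the terms have absolute value of order m², which does not tend to 0, so the series diverges by the divergence test.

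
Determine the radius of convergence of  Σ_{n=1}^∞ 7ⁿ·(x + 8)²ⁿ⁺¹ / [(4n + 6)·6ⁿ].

R = √42/7

The ratio of consecutive coefficients is [(4n + 6)/(4(n+1) + 6)] · 7/6 → 7/6.
Writing y = (x + 8)², the series in y has radius 6/7, so |x + 8| < √(6/7) and R = √42/7.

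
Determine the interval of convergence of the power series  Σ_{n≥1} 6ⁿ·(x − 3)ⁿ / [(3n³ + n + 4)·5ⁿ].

Ratio test: |a_{n+1}/a_n| = [(3n³ + n + 4)/(3(n+1)³ + (n+1) + 4)] · 6/5 → 6/5 as n → ∞.
Thus R = 1/(6/5) = 5/6.
At x = 23/6: the series is dominated by a constant times Σ 1/n³, which converges (p = 3 > 1).
Check x = 13/6: absolute convergence follows by limit comparison with Σ 1/n³.

[13/6, 23/6]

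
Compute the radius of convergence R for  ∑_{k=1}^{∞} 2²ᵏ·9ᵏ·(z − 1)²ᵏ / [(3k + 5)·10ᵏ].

By the ratio test, |a_{k+1}/a_k| = [(3k + 5)/(3(k+1) + 5)] · 4·9/10 → 18/5.
Writing y = (z − 1)², the series in y has radius 5/18, so |z − 1| < √(5/18) and R = √10/6.

R = √10/6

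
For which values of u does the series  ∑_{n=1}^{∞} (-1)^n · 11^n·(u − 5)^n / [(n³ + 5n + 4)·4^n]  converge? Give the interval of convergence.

Ratio test: |a_{n+1}/a_n| = [(n³ + 5n + 4)/((n+1)³ + 5(n+1) + 4)] · 11/4 → 11/4 as n → ∞.
The series converges when 11/4 · |u − 5| < 1, giving R = 4/11.
At u = 59/11: the series is dominated by a constant times Σ 1/n³, which converges (p = 3 > 1).
When u = 51/11, the series is dominated by a constant times Σ 1/n³, which converges (p = 3 > 1).

[51/11, 59/11]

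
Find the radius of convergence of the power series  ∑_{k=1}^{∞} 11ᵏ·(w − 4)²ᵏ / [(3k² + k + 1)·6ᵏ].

R = √66/11

By the ratio test, |a_{k+1}/a_k| = [(3k² + k + 1)/(3(k+1)² + (k+1) + 1)] · 11/6 → 11/6.
Since the exponent of (w − 4) increases by 2 each term, convergence requires |w − 4|² < 6/11, hence R = √66/11.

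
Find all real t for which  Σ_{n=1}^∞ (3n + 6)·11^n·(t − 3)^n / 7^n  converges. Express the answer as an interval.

(26/11, 40/11)

Apply the ratio test: |a_{n+1}| / |a_n| = [(3(n+1) + 6)/(3n + 6)] · 11/7, which tends to 11/7 as n → ∞.
The series converges when 11/7 · |t − 3| < 1, giving R = 7/11.
When t = 40/11, the n-th term does not approach 0; divergence by the term test.
Endpoint t = 26/11: the terms do not tend to 0, so the series diverges.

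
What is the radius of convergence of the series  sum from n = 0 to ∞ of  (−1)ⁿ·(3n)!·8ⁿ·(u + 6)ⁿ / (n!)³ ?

R = 1/216

Apply the ratio test: |a_{n+1}| / |a_n| = (3n+1)·(3n+2)·(3n+3)/(n+1)³ · 8, which tends to 216 as n → ∞.
Convergence for |u + 6| · 216 < 1, i.e. |u + 6| < 1/216. So R = 1/216.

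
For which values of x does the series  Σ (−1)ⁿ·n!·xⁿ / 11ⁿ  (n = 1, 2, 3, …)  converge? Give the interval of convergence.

Ratio test: |a_{n+1}/a_n| = (n+1) · 1/11 → ∞ as n → ∞.
The ratio grows without bound, so the series diverges whenever x ≠ 0; it converges only at x = 0. R = 0.

{0}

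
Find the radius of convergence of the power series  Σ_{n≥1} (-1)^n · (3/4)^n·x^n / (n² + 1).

R = 4/3

Ratio test: |a_{n+1}/a_n| = [(n² + 1)/((n+1)² + 1)] · 3/4 → 3/4 as n → ∞.
The series converges when 3/4 · |x| < 1, giving R = 4/3.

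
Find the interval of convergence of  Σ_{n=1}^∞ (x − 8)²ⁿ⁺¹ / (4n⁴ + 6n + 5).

[7, 9]

Apply the ratio test: |a_{n+1}| / |a_n| = (4n⁴ + 6n + 5)/(4(n+1)⁴ + 6(n+1) + 5), which tends to 1 as n → ∞.
Writing y = (x − 8)², the series in y has radius 1, so |x − 8| < √(1) = 1 and R = 1.
At x = 9: absolute convergence follows by limit comparison with Σ 1/n⁴.
Check x = 7: absolute convergence follows by limit comparison with Σ 1/n⁴.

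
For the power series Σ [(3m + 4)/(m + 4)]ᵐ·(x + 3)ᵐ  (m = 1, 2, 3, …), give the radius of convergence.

R = 1/3

Applying the root test, |a_m|^(1/m) = (3m + 4)/(m + 4) → 3.
Hence the series converges for |x + 3| < 1/(3) = 1/3, so the radius of convergence is 1/3.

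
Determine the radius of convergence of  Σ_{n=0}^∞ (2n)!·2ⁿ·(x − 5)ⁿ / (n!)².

R = 1/8

Ratio test: |a_{n+1}/a_n| = (2n+1)·(2n+2)/(n+1)² · 2 → 8 as n → ∞.
The series converges when 8 · |x − 5| < 1, giving R = 1/8.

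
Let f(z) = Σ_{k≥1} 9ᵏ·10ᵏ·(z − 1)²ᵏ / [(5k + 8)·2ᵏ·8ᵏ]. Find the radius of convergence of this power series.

Apply the ratio test: |a_{k+1}| / |a_k| = [(5k + 8)/(5(k+1) + 8)] · 9·10/(2·8), which tends to 45/8 as k → ∞.
Since the exponent of (z − 1) increases by 2 each term, convergence requires |z − 1|² < 8/45, hence R = 2√10/15.

R = 2√10/15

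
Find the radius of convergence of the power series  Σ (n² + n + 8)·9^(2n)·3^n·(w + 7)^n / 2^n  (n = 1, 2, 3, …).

Ratio test: |a_{n+1}/a_n| = [((n+1)² + (n+1) + 8)/(n² + n + 8)] · 81·3/2 → 243/2 as n → ∞.
Thus R = 1/(243/2) = 2/243.

R = 2/243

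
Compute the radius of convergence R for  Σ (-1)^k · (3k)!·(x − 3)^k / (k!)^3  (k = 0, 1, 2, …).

The ratio of consecutive coefficients is (3k+1)·(3k+2)·(3k+3)/(k+1)³ → 27.
Hence the series converges for |x − 3| < 1/(27) = 1/27, so the radius of convergence is 1/27.

R = 1/27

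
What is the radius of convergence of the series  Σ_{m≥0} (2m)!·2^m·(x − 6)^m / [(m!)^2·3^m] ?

R = 3/8

By the ratio test, |a_{m+1}/a_m| = (2m+1)·(2m+2)/(m+1)² · 2/3 → 8/3.
Convergence for |x − 6| · 8/3 < 1, i.e. |x − 6| < 3/8. So R = 3/8.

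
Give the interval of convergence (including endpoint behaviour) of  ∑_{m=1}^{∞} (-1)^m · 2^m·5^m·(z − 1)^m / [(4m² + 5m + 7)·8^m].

The ratio of consecutive coefficients is [(4m² + 5m + 7)/(4(m+1)² + 5(m+1) + 7)] · 2·5/8 → 5/4.
Convergence for |z − 1| · 5/4 < 1, i.e. |z − 1| < 4/5. So R = 4/5.
At z = 9/5: absolute convergence follows by limit comparison with Σ 1/m².
When z = 1/5, the series is dominated by a constant times Σ 1/m², which converges (p = 2 > 1).

[1/5, 9/5]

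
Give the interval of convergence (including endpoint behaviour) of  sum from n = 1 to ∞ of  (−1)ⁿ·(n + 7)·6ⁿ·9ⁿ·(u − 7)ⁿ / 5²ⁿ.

(353/54, 403/54)

Ratio test: |a_{n+1}/a_n| = [((n+1) + 7)/(n + 7)] · 6·9/25 → 54/25 as n → ∞.
The series converges when 54/25 · |u − 7| < 1, giving R = 25/54.
Check u = 403/54: the terms do not tend to 0, so the series diverges.
When u = 353/54, the n-th term does not approach 0; divergence by the term test.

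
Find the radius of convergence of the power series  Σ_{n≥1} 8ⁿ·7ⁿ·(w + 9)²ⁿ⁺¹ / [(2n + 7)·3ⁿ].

The ratio of consecutive coefficients is [(2n + 7)/(2(n+1) + 7)] · 8·7/3 → 56/3.
Successive powers of (w + 9) differ by 2, so the series converges when |w + 9|² · 56/3 < 1, i.e. |w + 9| < √(3/56). So R = √42/28.

R = √42/28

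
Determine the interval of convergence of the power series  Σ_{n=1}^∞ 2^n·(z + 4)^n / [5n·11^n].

Apply the ratio test: |a_{n+1}| / |a_n| = [5n/5(n+1)] · 2/11, which tends to 2/11 as n → ∞.
The series converges when 2/11 · |z + 4| < 1, giving R = 11/2.
Check z = 3/2: the terms are asymptotic to a nonzero constant times 1/n, so the series diverges by limit comparison with Σ 1/n.
When z = -19/2, the terms alternate in sign and decrease monotonically to 0 in absolute value (size ~ c/n), so the alternating series test gives convergence.

[-19/2, 3/2)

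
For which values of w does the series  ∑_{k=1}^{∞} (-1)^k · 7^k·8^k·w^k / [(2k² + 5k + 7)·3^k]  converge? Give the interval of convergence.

Ratio test: |a_{k+1}/a_k| = [(2k² + 5k + 7)/(2(k+1)² + 5(k+1) + 7)] · 7·8/3 → 56/3 as k → ∞.
Hence the series converges for |w| < 1/(56/3) = 3/56, so the radius of convergence is 3/56.
When w = 3/56, absolute convergence follows by limit comparison with Σ 1/k².
At w = -3/56: the series is dominated by a constant times Σ 1/k², which converges (p = 2 > 1).

[-3/56, 3/56]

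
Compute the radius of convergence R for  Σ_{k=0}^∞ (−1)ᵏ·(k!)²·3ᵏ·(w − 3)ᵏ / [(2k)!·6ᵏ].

By the ratio test, |a_{k+1}/a_k| = (k+1)²/[(2k+1)·(2k+2)] · 3/6 → 1/8.
The series converges when 1/8 · |w − 3| < 1, giving R = 8.

R = 8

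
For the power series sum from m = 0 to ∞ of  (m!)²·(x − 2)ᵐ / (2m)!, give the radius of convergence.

R = 4

The ratio of consecutive coefficients is (m+1)²/[(2m+1)·(2m+2)] → 1/4.
The series converges when 1/4 · |x − 2| < 1, giving R = 4.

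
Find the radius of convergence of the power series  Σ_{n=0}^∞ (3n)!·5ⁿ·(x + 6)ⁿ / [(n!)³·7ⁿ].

By the ratio test, |a_{n+1}/a_n| = (3n+1)·(3n+2)·(3n+3)/(n+1)³ · 5/7 → 135/7.
Thus R = 1/(135/7) = 7/135.

R = 7/135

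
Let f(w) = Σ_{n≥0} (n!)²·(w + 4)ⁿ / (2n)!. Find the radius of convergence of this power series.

Ratio test: |a_{n+1}/a_n| = (n+1)²/[(2n+1)·(2n+2)] → 1/4 as n → ∞.
Convergence for |w + 4| · 1/4 < 1, i.e. |w + 4| < 4. So R = 4.

R = 4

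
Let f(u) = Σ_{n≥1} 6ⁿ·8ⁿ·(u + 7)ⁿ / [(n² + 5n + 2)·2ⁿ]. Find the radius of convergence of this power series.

By the ratio test, |a_{n+1}/a_n| = [(n² + 5n + 2)/((n+1)² + 5(n+1) + 2)] · 6·8/2 → 24.
Hence the series converges for |u + 7| < 1/(24) = 1/24, so the radius of convergence is 1/24.

R = 1/24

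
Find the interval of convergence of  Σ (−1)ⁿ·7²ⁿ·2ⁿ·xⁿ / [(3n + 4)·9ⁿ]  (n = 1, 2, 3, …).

(-9/98, 9/98]

The ratio of consecutive coefficients is [(3n + 4)/(3(n+1) + 4)] · 49·2/9 → 98/9.
The series converges when 98/9 · |x| < 1, giving R = 9/98.
Check x = 9/98: convergence follows from the alternating series test (terms decrease monotonically to 0).
Check x = -9/98: the terms are asymptotic to a nonzero constant times 1/n, so the series diverges by limit comparison with Σ 1/n.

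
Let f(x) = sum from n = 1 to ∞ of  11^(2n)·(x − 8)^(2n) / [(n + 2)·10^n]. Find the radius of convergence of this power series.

The ratio of consecutive coefficients is [(n + 2)/((n+1) + 2)] · 121/10 → 121/10.
Writing y = (x − 8)², the series in y has radius 10/121, so |x − 8| < √(10/121) and R = √10/11.

R = √10/11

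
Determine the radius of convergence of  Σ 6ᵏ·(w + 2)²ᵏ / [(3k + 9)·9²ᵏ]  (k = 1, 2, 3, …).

R = 3√6/2

Apply the ratio test: |a_{k+1}| / |a_k| = [(3k + 9)/(3(k+1) + 9)] · 6/81, which tends to 2/27 as k → ∞.
Writing y = (w + 2)², the series in y has radius 27/2, so |w + 2| < √(27/2) and R = 3√6/2.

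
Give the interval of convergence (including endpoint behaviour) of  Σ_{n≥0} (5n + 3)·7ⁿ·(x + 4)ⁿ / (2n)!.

By the ratio test, |a_{n+1}/a_n| = (5(n+1) + 3)/(5n + 3) · 7 · 1/[(2n+1)·(2n+2)] → 0.
The ratio tends to 0 regardless of x, hence R = ∞.

(−∞, ∞)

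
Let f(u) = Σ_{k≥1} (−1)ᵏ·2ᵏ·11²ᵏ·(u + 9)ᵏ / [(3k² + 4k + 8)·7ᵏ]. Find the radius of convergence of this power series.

Ratio test: |a_{k+1}/a_k| = [(3k² + 4k + 8)/(3(k+1)² + 4(k+1) + 8)] · 2·121/7 → 242/7 as k → ∞.
Convergence for |u + 9| · 242/7 < 1, i.e. |u + 9| < 7/242. So R = 7/242.

R = 7/242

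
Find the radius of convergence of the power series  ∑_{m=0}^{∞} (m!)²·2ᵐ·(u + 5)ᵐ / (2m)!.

Apply the ratio test: |a_{m+1}| / |a_m| = (m+1)²/[(2m+1)·(2m+2)] · 2, which tends to 1/2 as m → ∞.
Hence the series converges for |u + 5| < 1/(1/2) = 2, so the radius of convergence is 2.

R = 2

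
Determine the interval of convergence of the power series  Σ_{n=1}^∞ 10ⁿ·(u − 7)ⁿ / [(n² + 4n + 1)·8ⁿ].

[31/5, 39/5]

Ratio test: |a_{n+1}/a_n| = [(n² + 4n + 1)/((n+1)² + 4(n+1) + 1)] · 10/8 → 5/4 as n → ∞.
Hence the series converges for |u − 7| < 1/(5/4) = 4/5, so the radius of convergence is 4/5.
Endpoint u = 39/5: absolute convergence follows by limit comparison with Σ 1/n².
Check u = 31/5: the series is dominated by a constant times Σ 1/n², which converges (p = 2 > 1).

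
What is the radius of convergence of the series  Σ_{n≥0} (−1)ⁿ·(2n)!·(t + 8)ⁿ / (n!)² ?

R = 1/4

Apply the ratio test: |a_{n+1}| / |a_n| = (2n+1)·(2n+2)/(n+1)², which tends to 4 as n → ∞.
Hence the series converges for |t + 8| < 1/(4) = 1/4, so the radius of convergence is 1/4.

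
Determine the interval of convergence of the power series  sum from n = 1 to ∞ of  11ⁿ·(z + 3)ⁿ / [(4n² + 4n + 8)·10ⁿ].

Apply the ratio test: |a_{n+1}| / |a_n| = [(4n² + 4n + 8)/(4(n+1)² + 4(n+1) + 8)] · 11/10, which tends to 11/10 as n → ∞.
Hence the series converges for |z + 3| < 1/(11/10) = 10/11, so the radius of convergence is 10/11.
Endpoint z = -23/11: the series is dominated by a constant times Σ 1/n², which converges (p = 2 > 1).
At z = -43/11: the series is dominated by a constant times Σ 1/n², which converges (p = 2 > 1).

[-43/11, -23/11]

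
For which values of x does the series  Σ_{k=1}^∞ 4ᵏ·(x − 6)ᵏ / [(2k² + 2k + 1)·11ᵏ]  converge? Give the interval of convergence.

[13/4, 35/4]

The ratio of consecutive coefficients is [(2k² + 2k + 1)/(2(k+1)² + 2(k+1) + 1)] · 4/11 → 4/11.
Hence the series converges for |x − 6| < 1/(4/11) = 11/4, so the radius of convergence is 11/4.
At x = 35/4: the terms are on the order of 1/k², so the series converges absolutely by comparison with the p-series (p = 2 > 1).
At x = 13/4: the series is dominated by a constant times Σ 1/k², which converges (p = 2 > 1).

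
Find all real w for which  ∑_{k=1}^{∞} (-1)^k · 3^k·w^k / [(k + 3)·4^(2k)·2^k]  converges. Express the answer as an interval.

Ratio test: |a_{k+1}/a_k| = [(k + 3)/((k+1) + 3)] · 3/(16·2) → 3/32 as k → ∞.
Thus R = 1/(3/32) = 32/3.
Endpoint w = 32/3: an alternating series whose terms decrease to 0 in absolute value, so it converges by the Leibniz criterion.
At w = -32/3: the terms are asymptotic to a nonzero constant times 1/k, so the series diverges by limit comparison with Σ 1/k.

(-32/3, 32/3]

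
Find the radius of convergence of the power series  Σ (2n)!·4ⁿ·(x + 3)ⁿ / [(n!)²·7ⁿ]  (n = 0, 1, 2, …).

By the ratio test, |a_{n+1}/a_n| = (2n+1)·(2n+2)/(n+1)² · 4/7 → 16/7.
The series converges when 16/7 · |x + 3| < 1, giving R = 7/16.

R = 7/16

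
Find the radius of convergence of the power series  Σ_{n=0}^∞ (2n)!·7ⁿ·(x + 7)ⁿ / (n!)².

R = 1/28

Apply the ratio test: |a_{n+1}| / |a_n| = (2n+1)·(2n+2)/(n+1)² · 7, which tends to 28 as n → ∞.
Convergence for |x + 7| · 28 < 1, i.e. |x + 7| < 1/28. So R = 1/28.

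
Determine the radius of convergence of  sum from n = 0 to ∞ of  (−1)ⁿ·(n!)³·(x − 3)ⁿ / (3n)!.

R = 27

The ratio of consecutive coefficients is (n+1)³/[(3n+1)·(3n+2)·(3n+3)] → 1/27.
The series converges when 1/27 · |x − 3| < 1, giving R = 27.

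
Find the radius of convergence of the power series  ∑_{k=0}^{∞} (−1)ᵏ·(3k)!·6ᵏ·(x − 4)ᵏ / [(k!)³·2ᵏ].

R = 1/81

By the ratio test, |a_{k+1}/a_k| = (3k+1)·(3k+2)·(3k+3)/(k+1)³ · 6/2 → 81.
The series converges when 81 · |x − 4| < 1, giving R = 1/81.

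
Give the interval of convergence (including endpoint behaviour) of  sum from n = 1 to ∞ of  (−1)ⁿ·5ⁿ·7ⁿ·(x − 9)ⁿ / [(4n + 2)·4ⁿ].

(311/35, 319/35]

Apply the ratio test: |a_{n+1}| / |a_n| = [(4n + 2)/(4(n+1) + 2)] · 5·7/4, which tends to 35/4 as n → ∞.
Thus R = 1/(35/4) = 4/35.
When x = 319/35, the terms alternate in sign and decrease monotonically to 0 in absolute value (size ~ c/n), so the alternating series test gives convergence.
When x = 311/35, comparison with the harmonic series Σ 1/n shows the series diverges.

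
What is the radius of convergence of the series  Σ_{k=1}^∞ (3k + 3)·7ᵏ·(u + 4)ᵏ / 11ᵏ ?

The ratio of consecutive coefficients is [(3(k+1) + 3)/(3k + 3)] · 7/11 → 7/11.
Hence the series converges for |u + 4| < 1/(7/11) = 11/7, so the radius of convergence is 11/7.

R = 11/7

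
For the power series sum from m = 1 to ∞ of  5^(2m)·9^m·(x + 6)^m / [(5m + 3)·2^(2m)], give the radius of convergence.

R = 4/225

The ratio of consecutive coefficients is [(5m + 3)/(5(m+1) + 3)] · 25·9/4 → 225/4.
Convergence for |x + 6| · 225/4 < 1, i.e. |x + 6| < 4/225. So R = 4/225.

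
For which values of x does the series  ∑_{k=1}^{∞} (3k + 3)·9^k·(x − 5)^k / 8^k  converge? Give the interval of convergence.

(37/9, 53/9)

The ratio of consecutive coefficients is [(3(k+1) + 3)/(3k + 3)] · 9/8 → 9/8.
Hence the series converges for |x − 5| < 1/(9/8) = 8/9, so the radius of convergence is 8/9.
Check x = 53/9: the k-th term does not approach 0; divergence by the term test.
Endpoint x = 37/9: the terms do not tend to 0, so the series diverges.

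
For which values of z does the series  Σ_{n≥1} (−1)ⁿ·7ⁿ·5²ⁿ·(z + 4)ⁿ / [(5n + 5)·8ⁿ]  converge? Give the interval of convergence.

By the ratio test, |a_{n+1}/a_n| = [(5n + 5)/(5(n+1) + 5)] · 7·25/8 → 175/8.
Hence the series converges for |z + 4| < 1/(175/8) = 8/175, so the radius of convergence is 8/175.
Check z = -692/175: an alternating series whose terms decrease to 0 in absolute value, so it converges by the Leibniz criterion.
Check z = -708/175: comparison with the harmonic series Σ 1/n shows the series diverges.

(-708/175, -692/175]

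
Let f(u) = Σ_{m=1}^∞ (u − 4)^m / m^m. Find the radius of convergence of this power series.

By the Cauchy root test, |a_m|^(1/m) = 1/m → 0.
Since the m-th root of |a_m| tends to 0, the series converges for all real u; R = ∞.

R = ∞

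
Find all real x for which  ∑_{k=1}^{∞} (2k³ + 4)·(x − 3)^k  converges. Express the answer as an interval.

Apply the ratio test: |a_{k+1}| / |a_k| = (2(k+1)³ + 4)/(2k³ + 4), which tends to 1 as k → ∞.
Convergence for |x − 3| < 1, so R = 1.
Endpoint x = 4: the k-th term does not approach 0; divergence by the term test.
Check x = 2: the terms do not tend to 0, so the series diverges.

(2, 4)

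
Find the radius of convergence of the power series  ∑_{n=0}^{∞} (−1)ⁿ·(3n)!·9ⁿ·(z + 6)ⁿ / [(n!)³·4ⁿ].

R = 4/243

Apply the ratio test: |a_{n+1}| / |a_n| = (3n+1)·(3n+2)·(3n+3)/(n+1)³ · 9/4, which tends to 243/4 as n → ∞.
Thus R = 1/(243/4) = 4/243.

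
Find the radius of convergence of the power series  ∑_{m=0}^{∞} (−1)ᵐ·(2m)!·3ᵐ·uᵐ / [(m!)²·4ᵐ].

R = 1/3

The ratio of consecutive coefficients is (2m+1)·(2m+2)/(m+1)² · 3/4 → 3.
Thus R = 1/(3) = 1/3.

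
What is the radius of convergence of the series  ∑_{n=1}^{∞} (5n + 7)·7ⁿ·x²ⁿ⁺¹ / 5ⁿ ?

The ratio of consecutive coefficients is [(5(n+1) + 7)/(5n + 7)] · 7/5 → 7/5.
Successive powers of x differ by 2, so the series converges when |x|² · 7/5 < 1, i.e. |x| < √(5/7). So R = √35/7.

R = √35/7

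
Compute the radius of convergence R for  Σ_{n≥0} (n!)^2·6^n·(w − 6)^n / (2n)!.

R = 2/3

The ratio of consecutive coefficients is (n+1)²/[(2n+1)·(2n+2)] · 6 → 3/2.
The series converges when 3/2 · |w − 6| < 1, giving R = 2/3.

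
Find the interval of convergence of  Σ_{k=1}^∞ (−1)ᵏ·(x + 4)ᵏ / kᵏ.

By the Cauchy root test, |a_k|^(1/k) = 1/k → 0.
Since the k-th root of |a_k| tends to 0, the series converges for all real x; R = ∞.

(−∞, ∞)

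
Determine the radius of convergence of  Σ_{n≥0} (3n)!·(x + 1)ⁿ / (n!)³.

Ratio test: |a_{n+1}/a_n| = (3n+1)·(3n+2)·(3n+3)/(n+1)³ → 27 as n → ∞.
Convergence for |x + 1| · 27 < 1, i.e. |x + 1| < 1/27. So R = 1/27.

R = 1/27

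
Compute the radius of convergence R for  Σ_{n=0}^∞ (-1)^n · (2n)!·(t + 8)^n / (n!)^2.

The ratio of consecutive coefficients is (2n+1)·(2n+2)/(n+1)² → 4.
Hence the series converges for |t + 8| < 1/(4) = 1/4, so the radius of convergence is 1/4.

R = 1/4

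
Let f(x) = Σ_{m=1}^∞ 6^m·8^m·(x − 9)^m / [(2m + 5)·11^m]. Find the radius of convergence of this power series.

By the ratio test, |a_{m+1}/a_m| = [(2m + 5)/(2(m+1) + 5)] · 6·8/11 → 48/11.
The series converges when 48/11 · |x − 9| < 1, giving R = 11/48.

R = 11/48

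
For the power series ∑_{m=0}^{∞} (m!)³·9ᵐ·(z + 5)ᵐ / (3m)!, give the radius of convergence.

R = 3

By the ratio test, |a_{m+1}/a_m| = (m+1)³/[(3m+1)·(3m+2)·(3m+3)] · 9 → 1/3.
Thus R = 1/(1/3) = 3.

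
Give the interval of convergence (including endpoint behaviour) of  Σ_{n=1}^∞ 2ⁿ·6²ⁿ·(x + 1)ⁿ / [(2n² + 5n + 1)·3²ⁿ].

Ratio test: |a_{n+1}/a_n| = [(2n² + 5n + 1)/(2(n+1)² + 5(n+1) + 1)] · 2·36/9 → 8 as n → ∞.
Hence the series converges for |x + 1| < 1/(8) = 1/8, so the radius of convergence is 1/8.
Check x = -7/8: the terms are on the order of 1/n², so the series converges absolutely by comparison with the p-series (p = 2 > 1).
At x = -9/8: the terms are on the order of 1/n², so the series converges absolutely by comparison with the p-series (p = 2 > 1).

[-9/8, -7/8]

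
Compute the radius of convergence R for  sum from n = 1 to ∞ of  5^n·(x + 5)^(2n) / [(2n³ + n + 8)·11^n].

R = √55/5

The ratio of consecutive coefficients is [(2n³ + n + 8)/(2(n+1)³ + (n+1) + 8)] · 5/11 → 5/11.
Since the exponent of (x + 5) increases by 2 each term, convergence requires |x + 5|² < 11/5, hence R = √55/5.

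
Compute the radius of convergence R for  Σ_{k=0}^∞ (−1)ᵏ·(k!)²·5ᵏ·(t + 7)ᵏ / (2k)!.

R = 4/5

Ratio test: |a_{k+1}/a_k| = (k+1)²/[(2k+1)·(2k+2)] · 5 → 5/4 as k → ∞.
The series converges when 5/4 · |t + 7| < 1, giving R = 4/5.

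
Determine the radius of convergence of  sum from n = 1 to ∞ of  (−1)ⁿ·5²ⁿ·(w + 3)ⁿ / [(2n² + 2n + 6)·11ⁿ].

R = 11/25

Apply the ratio test: |a_{n+1}| / |a_n| = [(2n² + 2n + 6)/(2(n+1)² + 2(n+1) + 6)] · 25/11, which tends to 25/11 as n → ∞.
Convergence for |w + 3| · 25/11 < 1, i.e. |w + 3| < 11/25. So R = 11/25.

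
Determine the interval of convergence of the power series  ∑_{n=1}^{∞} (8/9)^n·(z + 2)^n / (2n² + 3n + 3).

The ratio of consecutive coefficients is [(2n² + 3n + 3)/(2(n+1)² + 3(n+1) + 3)] · 8/9 → 8/9.
Thus R = 1/(8/9) = 9/8.
At z = -7/8: the terms are on the order of 1/n², so the series converges absolutely by comparison with the p-series (p = 2 > 1).
Endpoint z = -25/8: the series is dominated by a constant times Σ 1/n², which converges (p = 2 > 1).

[-25/8, -7/8]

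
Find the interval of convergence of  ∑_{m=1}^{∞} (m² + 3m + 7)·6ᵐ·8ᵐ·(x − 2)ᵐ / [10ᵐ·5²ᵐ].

(-77/24, 173/24)

Apply the ratio test: |a_{m+1}| / |a_m| = [((m+1)² + 3(m+1) + 7)/(m² + 3m + 7)] · 6·8/(10·25), which tends to 24/125 as m → ∞.
The series converges when 24/125 · |x − 2| < 1, giving R = 125/24.
Check x = 173/24: the m-th term does not approach 0; divergence by the term test.
At x = -77/24: the terms do not tend to 0, so the series diverges.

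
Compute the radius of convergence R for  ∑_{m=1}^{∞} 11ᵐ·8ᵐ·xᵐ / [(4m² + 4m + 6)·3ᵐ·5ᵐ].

By the ratio test, |a_{m+1}/a_m| = [(4m² + 4m + 6)/(4(m+1)² + 4(m+1) + 6)] · 11·8/(3·5) → 88/15.
Convergence for |x| · 88/15 < 1, i.e. |x| < 15/88. So R = 15/88.

R = 15/88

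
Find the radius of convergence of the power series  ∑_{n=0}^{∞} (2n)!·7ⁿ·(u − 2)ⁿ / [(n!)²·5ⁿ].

R = 5/28

Ratio test: |a_{n+1}/a_n| = (2n+1)·(2n+2)/(n+1)² · 7/5 → 28/5 as n → ∞.
Hence the series converges for |u − 2| < 1/(28/5) = 5/28, so the radius of convergence is 5/28.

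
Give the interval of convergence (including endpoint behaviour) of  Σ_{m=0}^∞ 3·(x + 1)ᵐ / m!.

(−∞, ∞)

Ratio test: |a_{m+1}/a_m| = 3/3 · 1/(m+1) → 0 as m → ∞.
The limit is 0, so the series converges for all x; R = ∞.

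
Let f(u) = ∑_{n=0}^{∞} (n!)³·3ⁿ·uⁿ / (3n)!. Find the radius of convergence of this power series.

R = 9

Apply the ratio test: |a_{n+1}| / |a_n| = (n+1)³/[(3n+1)·(3n+2)·(3n+3)] · 3, which tends to 1/9 as n → ∞.
Thus R = 1/(1/9) = 9.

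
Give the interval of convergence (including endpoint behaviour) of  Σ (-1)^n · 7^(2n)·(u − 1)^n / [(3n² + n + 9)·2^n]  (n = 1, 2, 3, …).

Apply the ratio test: |a_{n+1}| / |a_n| = [(3n² + n + 9)/(3(n+1)² + (n+1) + 9)] · 49/2, which tends to 49/2 as n → ∞.
The series converges when 49/2 · |u − 1| < 1, giving R = 2/49.
At u = 51/49: the series is dominated by a constant times Σ 1/n², which converges (p = 2 > 1).
Check u = 47/49: absolute convergence follows by limit comparison with Σ 1/n².

[47/49, 51/49]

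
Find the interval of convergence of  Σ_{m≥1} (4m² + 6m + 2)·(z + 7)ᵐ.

The ratio of consecutive coefficients is (4(m+1)² + 6(m+1) + 2)/(4m² + 6m + 2) → 1.
So the series converges when |z + 7| < 1 and diverges when |z + 7| > 1; R = 1.
When z = -6, the terms do not tend to 0, so the series diverges.
Check z = -8: the terms have absolute value of order m², which does not tend to 0, so the series diverges by the divergence test.

(-8, -6)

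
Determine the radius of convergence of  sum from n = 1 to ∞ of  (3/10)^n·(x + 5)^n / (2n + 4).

By the ratio test, |a_{n+1}/a_n| = [(2n + 4)/(2(n+1) + 4)] · 3/10 → 3/10.
The series converges when 3/10 · |x + 5| < 1, giving R = 10/3.

R = 10/3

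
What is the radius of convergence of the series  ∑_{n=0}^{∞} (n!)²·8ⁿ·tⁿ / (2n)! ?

R = 1/2

The ratio of consecutive coefficients is (n+1)²/[(2n+1)·(2n+2)] · 8 → 2.
Convergence for |t| · 2 < 1, i.e. |t| < 1/2. So R = 1/2.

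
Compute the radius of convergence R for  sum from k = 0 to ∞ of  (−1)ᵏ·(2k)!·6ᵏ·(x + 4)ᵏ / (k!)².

Ratio test: |a_{k+1}/a_k| = (2k+1)·(2k+2)/(k+1)² · 6 → 24 as k → ∞.
Thus R = 1/(24) = 1/24.

R = 1/24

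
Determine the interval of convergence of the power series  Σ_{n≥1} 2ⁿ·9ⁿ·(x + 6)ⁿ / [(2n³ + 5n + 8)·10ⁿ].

By the ratio test, |a_{n+1}/a_n| = [(2n³ + 5n + 8)/(2(n+1)³ + 5(n+1) + 8)] · 2·9/10 → 9/5.
Convergence for |x + 6| · 9/5 < 1, i.e. |x + 6| < 5/9. So R = 5/9.
Check x = -49/9: the terms are on the order of 1/n³, so the series converges absolutely by comparison with the p-series (p = 3 > 1).
Endpoint x = -59/9: the series is dominated by a constant times Σ 1/n³, which converges (p = 3 > 1).

[-59/9, -49/9]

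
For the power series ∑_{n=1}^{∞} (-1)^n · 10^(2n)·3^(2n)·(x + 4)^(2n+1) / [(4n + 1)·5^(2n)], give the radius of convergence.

The ratio of consecutive coefficients is [(4n + 1)/(4(n+1) + 1)] · 100·9/25 → 36.
Writing y = (x + 4)², the series in y has radius 1/36, so |x + 4| < √(1/36) = 1/6 and R = 1/6.

R = 1/6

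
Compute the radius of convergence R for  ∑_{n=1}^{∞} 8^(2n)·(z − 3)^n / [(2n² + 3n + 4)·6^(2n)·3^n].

The ratio of consecutive coefficients is [(2n² + 3n + 4)/(2(n+1)² + 3(n+1) + 4)] · 64/(36·3) → 16/27.
The series converges when 16/27 · |z − 3| < 1, giving R = 27/16.

R = 27/16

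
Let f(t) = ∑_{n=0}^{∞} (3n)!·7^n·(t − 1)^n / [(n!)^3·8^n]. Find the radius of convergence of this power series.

Ratio test: |a_{n+1}/a_n| = (3n+1)·(3n+2)·(3n+3)/(n+1)³ · 7/8 → 189/8 as n → ∞.
Convergence for |t − 1| · 189/8 < 1, i.e. |t − 1| < 8/189. So R = 8/189.

R = 8/189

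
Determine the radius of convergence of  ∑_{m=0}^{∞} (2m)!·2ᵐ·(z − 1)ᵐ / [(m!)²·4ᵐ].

R = 1/2

Apply the ratio test: |a_{m+1}| / |a_m| = (2m+1)·(2m+2)/(m+1)² · 2/4, which tends to 2 as m → ∞.
Hence the series converges for |z − 1| < 1/(2) = 1/2, so the radius of convergence is 1/2.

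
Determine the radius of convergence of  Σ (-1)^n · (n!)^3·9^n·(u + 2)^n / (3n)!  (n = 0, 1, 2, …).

R = 3

Ratio test: |a_{n+1}/a_n| = (n+1)³/[(3n+1)·(3n+2)·(3n+3)] · 9 → 1/3 as n → ∞.
Thus R = 1/(1/3) = 3.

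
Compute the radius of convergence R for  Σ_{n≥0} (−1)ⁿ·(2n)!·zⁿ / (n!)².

R = 1/4

By the ratio test, |a_{n+1}/a_n| = (2n+1)·(2n+2)/(n+1)² → 4.
Convergence for |z| · 4 < 1, i.e. |z| < 1/4. So R = 1/4.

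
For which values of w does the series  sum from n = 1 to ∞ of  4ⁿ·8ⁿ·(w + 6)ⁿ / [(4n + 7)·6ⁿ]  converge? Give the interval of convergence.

[-99/16, -93/16)

Ratio test: |a_{n+1}/a_n| = [(4n + 7)/(4(n+1) + 7)] · 4·8/6 → 16/3 as n → ∞.
Thus R = 1/(16/3) = 3/16.
When w = -93/16, comparison with the harmonic series Σ 1/n shows the series diverges.
At w = -99/16: convergence follows from the alternating series test (terms decrease monotonically to 0).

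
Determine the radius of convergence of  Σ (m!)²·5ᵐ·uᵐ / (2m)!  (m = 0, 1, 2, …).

R = 4/5

By the ratio test, |a_{m+1}/a_m| = (m+1)²/[(2m+1)·(2m+2)] · 5 → 5/4.
The series converges when 5/4 · |u| < 1, giving R = 4/5.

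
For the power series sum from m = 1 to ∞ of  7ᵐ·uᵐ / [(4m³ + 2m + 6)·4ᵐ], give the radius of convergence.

R = 4/7

The ratio of consecutive coefficients is [(4m³ + 2m + 6)/(4(m+1)³ + 2(m+1) + 6)] · 7/4 → 7/4.
Hence the series converges for |u| < 1/(7/4) = 4/7, so the radius of convergence is 4/7.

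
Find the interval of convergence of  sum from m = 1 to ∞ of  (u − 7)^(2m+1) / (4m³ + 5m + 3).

[6, 8]

The ratio of consecutive coefficients is (4m³ + 5m + 3)/(4(m+1)³ + 5(m+1) + 3) → 1.
Successive powers of (u − 7) differ by 2, so the series converges when |u − 7|² · 1 < 1, i.e. |u − 7| < √(1) = 1. So R = 1.
Endpoint u = 8: the series is dominated by a constant times Σ 1/m³, which converges (p = 3 > 1).
Endpoint u = 6: absolute convergence follows by limit comparison with Σ 1/m³.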